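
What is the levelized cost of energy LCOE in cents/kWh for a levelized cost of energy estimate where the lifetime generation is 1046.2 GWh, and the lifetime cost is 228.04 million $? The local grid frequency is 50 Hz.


LCOE = C_tot / E_tot * 100
LCOE = 228.04 / 1046.2 * 100
LCOE = 21.797 cents/kWh


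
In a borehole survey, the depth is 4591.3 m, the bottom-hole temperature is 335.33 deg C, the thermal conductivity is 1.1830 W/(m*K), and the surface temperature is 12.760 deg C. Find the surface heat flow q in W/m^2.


Step 1: grad = (T_d - T_surf)/d * 1000 = (335.33 - 12.76)/4591.3 * 1000 = 70.25679 deg C/km
Step 2: q = k * grad / 1000 = 1.183 * 70.25679 / 1000 = 0.083114 W/m^2
q = 0.083114 W/m^2


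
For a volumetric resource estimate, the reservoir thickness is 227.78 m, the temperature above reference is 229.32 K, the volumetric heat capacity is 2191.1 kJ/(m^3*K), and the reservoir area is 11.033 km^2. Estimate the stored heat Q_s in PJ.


Step 1: Vr = A*1e6*hr = 11.033*1e6*227.78 = 2.513097e+09 m^3
Step 2: Q_s = Vr*rhoc*dT/1e12 = 2.513097e+09*2191.1*229.32/1e12 = 1262.7 PJ
Q_s = 1262.7 PJ


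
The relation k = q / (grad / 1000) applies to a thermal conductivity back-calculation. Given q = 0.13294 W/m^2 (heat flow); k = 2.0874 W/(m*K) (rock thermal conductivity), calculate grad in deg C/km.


grad = q / k * 1000
grad = 0.13294 / 2.0874 * 1000
grad = 63.687 deg C/km


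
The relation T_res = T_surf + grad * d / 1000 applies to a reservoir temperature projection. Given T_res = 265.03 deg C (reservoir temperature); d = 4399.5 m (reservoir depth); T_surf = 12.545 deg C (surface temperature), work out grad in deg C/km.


grad = (T_res - T_surf) / d * 1000
grad = (265.03 - 12.545) / 4399.5 * 1000
grad = 57.389 deg C/km


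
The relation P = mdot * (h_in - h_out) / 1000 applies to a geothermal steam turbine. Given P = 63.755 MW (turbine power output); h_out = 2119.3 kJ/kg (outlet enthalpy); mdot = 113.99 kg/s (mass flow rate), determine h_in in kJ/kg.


h_in = h_out + P * 1000 / mdot
h_in = 2119.3 + 63.755 * 1000 / 113.99
h_in = 2678.6 kJ/kg


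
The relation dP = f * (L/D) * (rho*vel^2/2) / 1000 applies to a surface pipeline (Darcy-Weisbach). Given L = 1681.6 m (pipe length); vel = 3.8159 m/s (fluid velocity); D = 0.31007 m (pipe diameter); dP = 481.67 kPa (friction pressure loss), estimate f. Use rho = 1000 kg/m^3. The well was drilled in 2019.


f = dP*1000 / ((L/D)*(rho*vel^2/2))
f = 481.67*1000 / ((1681.6/0.31007)*(1000*3.8159^2/2))
f = 0.012199


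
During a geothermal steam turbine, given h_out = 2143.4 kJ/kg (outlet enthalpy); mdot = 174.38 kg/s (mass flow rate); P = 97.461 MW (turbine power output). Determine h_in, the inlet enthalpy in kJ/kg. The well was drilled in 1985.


h_in = h_out + P * 1000 / mdot
h_in = 2143.4 + 97.461 * 1000 / 174.38
h_in = 2702.3 kJ/kg


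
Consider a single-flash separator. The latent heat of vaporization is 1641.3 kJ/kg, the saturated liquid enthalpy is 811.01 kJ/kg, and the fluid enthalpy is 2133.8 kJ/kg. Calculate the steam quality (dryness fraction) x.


x = (h - hf) / hfg
x = (2133.8 - 811.01) / 1641.3
x = 0.80594


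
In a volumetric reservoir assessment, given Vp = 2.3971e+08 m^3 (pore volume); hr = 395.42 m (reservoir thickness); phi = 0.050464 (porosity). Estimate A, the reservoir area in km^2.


A = Vp / (1e6 * hr * phi)
A = 2.3971e+08 / (1e6 * 395.42 * 0.050464)
A = 12.013 km^2


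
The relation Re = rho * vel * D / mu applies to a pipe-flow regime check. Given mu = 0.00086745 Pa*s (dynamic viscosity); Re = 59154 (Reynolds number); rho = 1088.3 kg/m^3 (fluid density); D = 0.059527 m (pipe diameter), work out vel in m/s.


vel = Re * mu / (rho * D)
vel = 59154 * 0.00086745 / (1088.3 * 0.059527)
vel = 0.79207 m/s


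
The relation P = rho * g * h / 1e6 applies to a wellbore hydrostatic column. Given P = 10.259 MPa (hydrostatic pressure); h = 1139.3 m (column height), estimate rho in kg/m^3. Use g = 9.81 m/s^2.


rho = P * 1e6 / (g * h)
rho = 10.259 * 1e6 / (9.81 * 1139.3)
rho = 917.91 kg/m^3


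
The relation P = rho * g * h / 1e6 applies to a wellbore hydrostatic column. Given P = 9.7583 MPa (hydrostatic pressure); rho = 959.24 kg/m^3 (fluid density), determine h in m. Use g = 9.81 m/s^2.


h = P * 1e6 / (g * rho)
h = 9.7583 * 1e6 / (9.81 * 959.24)
h = 1037.0 m


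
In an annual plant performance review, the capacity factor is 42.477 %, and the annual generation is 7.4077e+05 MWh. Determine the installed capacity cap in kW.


cap = E_a / (CF/100 * 8760)
cap = 7.4077e+05 / (42.477/100 * 8760)
cap = 199.0790 MW
Convert: 199.0790 MW * 1000.0 = 1.9908e+05 kW
cap = 1.9908e+05 kW


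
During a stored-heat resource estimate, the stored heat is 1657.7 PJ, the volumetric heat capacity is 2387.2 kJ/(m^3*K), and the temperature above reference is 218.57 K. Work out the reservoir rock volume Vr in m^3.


Vr = Q_s * 1e12 / (rhoc * dT)
Vr = 1657.7 * 1e12 / (2387.2 * 218.57)
Vr = 3.1771e+09 m^3


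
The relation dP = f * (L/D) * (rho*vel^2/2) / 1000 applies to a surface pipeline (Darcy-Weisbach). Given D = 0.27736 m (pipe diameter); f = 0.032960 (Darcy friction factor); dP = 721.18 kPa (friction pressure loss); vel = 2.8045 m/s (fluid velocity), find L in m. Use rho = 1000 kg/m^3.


L = dP*1000*D / (f*rho*vel^2/2)
L = 721.18*1000*0.27736 / (0.032960*1000*2.8045^2/2)
L = 1543.2 m


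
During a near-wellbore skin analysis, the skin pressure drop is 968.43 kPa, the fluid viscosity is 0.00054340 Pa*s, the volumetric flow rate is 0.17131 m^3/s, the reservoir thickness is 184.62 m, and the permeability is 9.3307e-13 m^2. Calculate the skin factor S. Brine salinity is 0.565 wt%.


S = dP_s * 1000 * 2*pi*k*hr / (q*mu)
S = 968.43 * 1000 * 2*pi*9.3307e-13*184.62 / (0.17131*0.00054340)
S = 11.260


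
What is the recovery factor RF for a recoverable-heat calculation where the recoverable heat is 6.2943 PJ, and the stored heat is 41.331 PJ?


RF = Q_rec / Q_s
RF = 6.2943 / 41.331
RF = 0.15229


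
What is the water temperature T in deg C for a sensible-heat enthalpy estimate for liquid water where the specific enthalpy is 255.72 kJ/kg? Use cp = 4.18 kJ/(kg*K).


T = h / cp
T = 255.72 / 4.18
T = 61.177 deg C


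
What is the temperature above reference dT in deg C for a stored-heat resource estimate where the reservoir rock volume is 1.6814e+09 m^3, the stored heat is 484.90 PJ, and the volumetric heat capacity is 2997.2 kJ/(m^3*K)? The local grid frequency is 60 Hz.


dT = Q_s * 1e12 / (Vr * rhoc)
dT = 484.90 * 1e12 / (1.6814e+09 * 2997.2)
dT = 96.22001 K
Convert (temperature difference, 1 K = 1 deg C): 96.22001 K = 96.22001 deg C
dT = 96.220 deg C


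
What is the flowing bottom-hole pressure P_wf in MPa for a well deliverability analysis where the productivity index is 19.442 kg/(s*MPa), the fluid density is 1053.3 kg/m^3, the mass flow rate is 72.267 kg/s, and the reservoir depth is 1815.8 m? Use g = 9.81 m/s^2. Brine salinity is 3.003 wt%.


Step 1: P_i = rho*g*h/1e6 = 1053.3*9.81*1815.8/1e6 = 18.76243 MPa
Step 2: P_wf = P_i - mdot/PI = 18.76243 - 72.267/19.442 = 15.045 MPa
P_wf = 15.045 MPa


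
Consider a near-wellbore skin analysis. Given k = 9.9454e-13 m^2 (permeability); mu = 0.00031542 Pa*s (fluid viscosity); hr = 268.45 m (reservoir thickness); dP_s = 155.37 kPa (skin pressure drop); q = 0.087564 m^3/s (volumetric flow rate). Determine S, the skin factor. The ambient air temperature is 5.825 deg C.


S = dP_s * 1000 * 2*pi*k*hr / (q*mu)
S = 155.37 * 1000 * 2*pi*9.9454e-13*268.45 / (0.087564*0.00031542)
S = 9.4367


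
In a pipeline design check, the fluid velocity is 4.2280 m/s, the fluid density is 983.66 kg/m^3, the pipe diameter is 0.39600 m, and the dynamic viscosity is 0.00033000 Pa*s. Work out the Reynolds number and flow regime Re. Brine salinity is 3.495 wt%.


Step 1: Re = rho*vel*D/mu = 983.66*4.228*0.396/0.00033 = 4.9907e+06
Step 2: Re = 4.9907e+06 > 4000, so flow is turbulent.
Re = 4.9907e+06 (turbulent)


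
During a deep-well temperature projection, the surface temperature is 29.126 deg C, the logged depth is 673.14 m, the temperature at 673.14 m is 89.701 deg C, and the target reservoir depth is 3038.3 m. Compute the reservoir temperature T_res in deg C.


Step 1: grad = (T_d1 - T_surf)/d1 * 1000 = (89.701 - 29.126)/673.14 * 1000 = 89.98871 deg C/km
Step 2: T_res = T_surf + grad*d2/1000 = 29.126 + 89.98871*3038.3/1000 = 302.54 deg C
T_res = 302.54 deg C


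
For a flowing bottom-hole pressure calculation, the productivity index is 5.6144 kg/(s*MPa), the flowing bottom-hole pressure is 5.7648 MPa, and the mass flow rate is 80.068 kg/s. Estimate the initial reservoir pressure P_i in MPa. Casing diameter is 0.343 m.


P_i = P_wf + mdot / PI
P_i = 5.7648 + 80.068 / 5.6144
P_i = 20.026 MPa


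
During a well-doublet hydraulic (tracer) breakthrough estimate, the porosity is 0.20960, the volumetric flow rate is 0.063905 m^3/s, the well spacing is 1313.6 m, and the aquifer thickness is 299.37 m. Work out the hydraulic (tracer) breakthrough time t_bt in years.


t_bt = pi * hr * phi * L^2 / (3 * Qv) / (365.25*86400)
t_bt = pi * 299.37 * 0.20960 * 1313.6^2 / (3 * 0.063905) / (365.25*86400)
t_bt = 56.223 years


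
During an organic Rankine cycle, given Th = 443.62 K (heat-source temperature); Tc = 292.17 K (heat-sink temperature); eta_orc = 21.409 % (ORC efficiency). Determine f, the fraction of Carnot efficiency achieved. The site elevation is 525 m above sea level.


f = (eta_orc/100) / (1 - Tc/Th)
f = (21.409/100) / (1 - 292.17/443.62)
f = 0.62710


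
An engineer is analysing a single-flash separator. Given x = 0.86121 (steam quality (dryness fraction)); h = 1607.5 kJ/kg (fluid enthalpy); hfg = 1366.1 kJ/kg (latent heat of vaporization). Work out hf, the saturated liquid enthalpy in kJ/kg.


hf = h - x * hfg
hf = 1607.5 - 0.86121 * 1366.1
hf = 431.00 kJ/kg


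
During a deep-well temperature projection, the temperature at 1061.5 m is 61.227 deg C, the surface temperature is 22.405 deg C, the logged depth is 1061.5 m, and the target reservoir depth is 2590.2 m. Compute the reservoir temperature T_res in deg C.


Step 1: grad = (T_d1 - T_surf)/d1 * 1000 = (61.227 - 22.405)/1061.5 * 1000 = 36.57277 deg C/km
Step 2: T_res = T_surf + grad*d2/1000 = 22.405 + 36.57277*2590.2/1000 = 117.14 deg C
T_res = 117.14 deg C


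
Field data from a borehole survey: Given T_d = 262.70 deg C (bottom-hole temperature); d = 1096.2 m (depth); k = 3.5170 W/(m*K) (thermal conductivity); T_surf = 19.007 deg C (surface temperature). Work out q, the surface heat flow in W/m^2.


Step 1: grad = (T_d - T_surf)/d * 1000 = (262.7 - 19.007)/1096.2 * 1000 = 222.3071 deg C/km
Step 2: q = k * grad / 1000 = 3.517 * 222.3071 / 1000 = 0.78185 W/m^2
q = 0.78185 W/m^2


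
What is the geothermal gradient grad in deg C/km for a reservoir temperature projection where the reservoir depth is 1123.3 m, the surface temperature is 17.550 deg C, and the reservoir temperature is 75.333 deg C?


grad = (T_res - T_surf) / d * 1000
grad = (75.333 - 17.550) / 1123.3 * 1000
grad = 51.440 deg C/km


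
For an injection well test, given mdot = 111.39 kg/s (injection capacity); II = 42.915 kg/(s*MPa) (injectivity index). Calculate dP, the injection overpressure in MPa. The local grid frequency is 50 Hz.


dP = mdot * 1000 / II
dP = 111.39 * 1000 / 42.915
dP = 2595.596 kPa
Convert: 2595.596 kPa * 0.001 = 2.5956 MPa
dP = 2.5956 MPa


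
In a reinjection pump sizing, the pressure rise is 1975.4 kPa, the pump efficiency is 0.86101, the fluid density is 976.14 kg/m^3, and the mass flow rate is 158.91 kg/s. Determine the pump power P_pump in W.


P_pump = mdot * dP / (rho * eta)
P_pump = 158.91 * 1975.4 / (976.14 * 0.86101)
P_pump = 373.4960 kW
Convert: 373.4960 kW * 1000.0 = 3.7350e+05 W
P_pump = 3.7350e+05 W


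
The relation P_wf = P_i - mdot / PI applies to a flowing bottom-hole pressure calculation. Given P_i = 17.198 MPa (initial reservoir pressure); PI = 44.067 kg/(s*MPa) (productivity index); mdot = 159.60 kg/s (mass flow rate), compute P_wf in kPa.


P_wf = P_i - mdot / PI
P_wf = 17.198 - 159.60 / 44.067
P_wf = 13.57624 MPa
Convert: 13.57624 MPa * 1000.0 = 13576 kPa
P_wf = 13576 kPa


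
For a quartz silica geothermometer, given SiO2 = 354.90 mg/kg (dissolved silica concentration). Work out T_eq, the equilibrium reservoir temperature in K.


T_eq = 1309 / (5.19 - log10(SiO2)) - 273.15
T_eq = 1309 / (5.19 - log10(354.90)) - 273.15
T_eq = 222.7032 deg C
Convert to K: 222.7032 + 273.15 = 495.85 K
T_eq = 495.85 K


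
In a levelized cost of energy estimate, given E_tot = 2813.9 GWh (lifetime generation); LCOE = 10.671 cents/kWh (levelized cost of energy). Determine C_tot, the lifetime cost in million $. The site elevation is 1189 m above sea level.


C_tot = LCOE / 100 * E_tot
C_tot = 10.671 / 100 * 2813.9
C_tot = 300.27 million $


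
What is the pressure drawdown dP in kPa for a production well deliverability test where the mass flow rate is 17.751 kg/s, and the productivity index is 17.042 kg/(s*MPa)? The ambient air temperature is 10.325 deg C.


dP = mdot * 1000 / PI
dP = 17.751 * 1000 / 17.042
dP = 1041.6 kPa


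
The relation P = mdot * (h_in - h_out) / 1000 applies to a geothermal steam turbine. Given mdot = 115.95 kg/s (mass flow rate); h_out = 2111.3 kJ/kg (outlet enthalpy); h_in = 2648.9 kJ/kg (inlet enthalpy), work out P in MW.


P = mdot * (h_in - h_out) / 1000
P = 115.95 * (2648.9 - 2111.3) / 1000
P = 62.335 MW


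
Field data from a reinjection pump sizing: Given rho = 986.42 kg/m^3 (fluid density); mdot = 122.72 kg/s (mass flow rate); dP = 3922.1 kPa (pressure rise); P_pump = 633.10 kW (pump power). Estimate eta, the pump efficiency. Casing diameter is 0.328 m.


eta = mdot * dP / (rho * P_pump)
eta = 122.72 * 3922.1 / (986.42 * 633.10)
eta = 0.77073


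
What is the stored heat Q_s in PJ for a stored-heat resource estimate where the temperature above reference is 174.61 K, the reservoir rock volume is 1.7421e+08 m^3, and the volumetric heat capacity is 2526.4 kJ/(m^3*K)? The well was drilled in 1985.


Q_s = Vr * rhoc * dT / 1e12
Q_s = 1.7421e+08 * 2526.4 * 174.61 / 1e12
Q_s = 76.850 PJ


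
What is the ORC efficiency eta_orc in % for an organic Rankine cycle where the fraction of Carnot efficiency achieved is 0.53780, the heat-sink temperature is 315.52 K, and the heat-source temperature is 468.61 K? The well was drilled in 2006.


eta_orc = (1 - Tc/Th) * f * 100
eta_orc = (1 - 315.52/468.61) * 0.53780 * 100
eta_orc = 17.569 %


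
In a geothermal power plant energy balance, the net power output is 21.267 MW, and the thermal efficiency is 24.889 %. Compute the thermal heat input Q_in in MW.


Q_in = W_net / (eta / 100)
Q_in = 21.267 / (24.889 / 100)
Q_in = 85.447 MW


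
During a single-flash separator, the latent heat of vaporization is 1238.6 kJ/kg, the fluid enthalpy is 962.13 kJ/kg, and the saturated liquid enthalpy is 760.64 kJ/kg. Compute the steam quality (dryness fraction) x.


x = (h - hf) / hfg
x = (962.13 - 760.64) / 1238.6
x = 0.16268


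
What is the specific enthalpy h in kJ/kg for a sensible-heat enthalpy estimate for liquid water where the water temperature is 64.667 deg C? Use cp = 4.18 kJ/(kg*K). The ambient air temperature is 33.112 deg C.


h = cp * T
h = 4.18 * 64.667
h = 270.31 kJ/kg


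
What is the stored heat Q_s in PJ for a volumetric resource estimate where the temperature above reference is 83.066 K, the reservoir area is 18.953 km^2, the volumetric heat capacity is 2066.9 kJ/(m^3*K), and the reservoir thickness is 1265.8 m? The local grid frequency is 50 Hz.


Step 1: Vr = A*1e6*hr = 18.953*1e6*1265.8 = 2.399071e+10 m^3
Step 2: Q_s = Vr*rhoc*dT/1e12 = 2.399071e+10*2066.9*83.066/1e12 = 4118.9 PJ
Q_s = 4118.9 PJ


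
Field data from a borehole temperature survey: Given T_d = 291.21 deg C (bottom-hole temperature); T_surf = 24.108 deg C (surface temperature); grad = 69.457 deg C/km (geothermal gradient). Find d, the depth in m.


d = (T_d - T_surf) / grad * 1000
d = (291.21 - 24.108) / 69.457 * 1000
d = 3845.6 m


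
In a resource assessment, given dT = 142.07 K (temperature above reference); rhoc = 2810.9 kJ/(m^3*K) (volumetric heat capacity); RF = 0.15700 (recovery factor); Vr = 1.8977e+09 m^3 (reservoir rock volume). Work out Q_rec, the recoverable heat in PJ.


Step 1: Q_s = Vr*rhoc*dT/1e12 = 1.8977e+09*2810.9*142.07/1e12 = 757.8362 PJ
Step 2: Q_rec = Q_s * RF = 757.8362 * 0.157 = 118.98 PJ
Q_rec = 118.98 PJ


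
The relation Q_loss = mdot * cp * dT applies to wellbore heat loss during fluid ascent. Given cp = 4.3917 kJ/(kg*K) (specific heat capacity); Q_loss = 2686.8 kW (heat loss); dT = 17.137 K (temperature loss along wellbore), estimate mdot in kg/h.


mdot = Q_loss / (cp * dT)
mdot = 2686.8 / (4.3917 * 17.137)
mdot = 35.69997 kg/s
Convert: 35.69997 kg/s * 3600.0 = 1.2852e+05 kg/h
mdot = 1.2852e+05 kg/h


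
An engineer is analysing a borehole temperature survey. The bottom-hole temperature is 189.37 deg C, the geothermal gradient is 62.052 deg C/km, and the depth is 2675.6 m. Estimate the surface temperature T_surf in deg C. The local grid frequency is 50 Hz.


T_surf = T_d - grad * d / 1000
T_surf = 189.37 - 62.052 * 2675.6 / 1000
T_surf = 23.344 deg C


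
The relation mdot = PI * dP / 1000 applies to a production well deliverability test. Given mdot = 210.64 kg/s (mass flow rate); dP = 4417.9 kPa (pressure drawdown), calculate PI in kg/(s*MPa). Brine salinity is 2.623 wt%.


PI = mdot * 1000 / dP
PI = 210.64 * 1000 / 4417.9
PI = 47.679 kg/(s*MPa)


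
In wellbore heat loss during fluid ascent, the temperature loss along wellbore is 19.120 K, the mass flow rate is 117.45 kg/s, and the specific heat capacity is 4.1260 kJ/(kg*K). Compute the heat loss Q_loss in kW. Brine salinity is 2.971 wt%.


Q_loss = mdot * cp * dT
Q_loss = 117.45 * 4.1260 * 19.120
Q_loss = 9265.5 kW


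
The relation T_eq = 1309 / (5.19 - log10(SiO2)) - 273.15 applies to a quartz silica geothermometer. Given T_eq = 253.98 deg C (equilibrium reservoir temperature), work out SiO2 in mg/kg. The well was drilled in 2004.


SiO2 = 10^(5.19 - 1309/(T_eq + 273.15))
SiO2 = 10^(5.19 - 1309/(253.98 + 273.15))
SiO2 = 509.03 mg/kg


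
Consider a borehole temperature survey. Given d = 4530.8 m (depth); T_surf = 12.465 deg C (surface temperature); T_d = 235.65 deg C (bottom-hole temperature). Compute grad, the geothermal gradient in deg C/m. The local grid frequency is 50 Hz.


grad = (T_d - T_surf) / d * 1000
grad = (235.65 - 12.465) / 4530.8 * 1000
grad = 49.25951 deg C/km
Convert: 49.25951 deg C/km * 0.001 = 0.049260 deg C/m
grad = 0.049260 deg C/m


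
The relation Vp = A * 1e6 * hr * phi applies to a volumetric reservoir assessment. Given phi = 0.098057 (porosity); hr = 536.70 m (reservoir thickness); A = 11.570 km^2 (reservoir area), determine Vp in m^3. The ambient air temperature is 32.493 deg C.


Vp = A * 1e6 * hr * phi
Vp = 11.570 * 1e6 * 536.70 * 0.098057
Vp = 6.0890e+08 m^3


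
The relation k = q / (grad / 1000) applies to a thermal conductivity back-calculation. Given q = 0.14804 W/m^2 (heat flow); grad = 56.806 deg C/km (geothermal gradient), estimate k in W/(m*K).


k = q / (grad / 1000)
k = 0.14804 / (56.806 / 1000)
k = 2.6061 W/(m*K)


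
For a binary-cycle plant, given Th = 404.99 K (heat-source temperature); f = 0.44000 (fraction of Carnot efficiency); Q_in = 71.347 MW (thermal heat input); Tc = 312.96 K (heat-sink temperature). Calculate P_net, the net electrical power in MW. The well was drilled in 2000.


Step 1: eta = (1 - Tc/Th)*f = (1 - 312.96/404.99)*0.44 = 0.09998568
Step 2: P_net = eta * Q_in = 0.09998568 * 71.347 = 7.1337 MW
P_net = 7.1337 MW


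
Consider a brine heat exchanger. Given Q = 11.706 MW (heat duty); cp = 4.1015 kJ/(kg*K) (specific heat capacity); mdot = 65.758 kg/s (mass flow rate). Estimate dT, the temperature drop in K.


dT = Q * 1000 / (mdot * cp)
dT = 11.706 * 1000 / (65.758 * 4.1015)
dT = 43.403 K


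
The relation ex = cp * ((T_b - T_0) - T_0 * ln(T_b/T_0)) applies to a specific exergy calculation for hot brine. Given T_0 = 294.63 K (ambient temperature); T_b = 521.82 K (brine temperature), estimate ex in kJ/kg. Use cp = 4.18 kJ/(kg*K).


ex = cp * ((T_b - T_0) - T_0 * ln(T_b/T_0))
ex = 4.18 * ((521.82 - 294.63) - 294.63 * ln(521.82/294.63))
ex = 245.70 kJ/kg


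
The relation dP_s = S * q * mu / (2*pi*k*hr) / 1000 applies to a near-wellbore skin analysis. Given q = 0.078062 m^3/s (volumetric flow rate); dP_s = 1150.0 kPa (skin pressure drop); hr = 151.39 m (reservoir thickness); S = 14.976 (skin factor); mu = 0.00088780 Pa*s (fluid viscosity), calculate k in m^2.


k = S*q*mu / (2*pi*dP_s*1000*hr)
k = 14.976*0.078062*0.00088780 / (2*pi*1150.0*1000*151.39)
k = 9.4880e-13 m^2


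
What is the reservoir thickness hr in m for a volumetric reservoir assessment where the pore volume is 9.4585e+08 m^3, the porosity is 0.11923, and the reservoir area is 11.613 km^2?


hr = Vp / (A * 1e6 * phi)
hr = 9.4585e+08 / (11.613 * 1e6 * 0.11923)
hr = 683.11 m


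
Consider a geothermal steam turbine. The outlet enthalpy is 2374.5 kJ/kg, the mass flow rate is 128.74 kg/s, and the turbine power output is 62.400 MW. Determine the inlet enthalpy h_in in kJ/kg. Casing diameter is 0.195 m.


h_in = h_out + P * 1000 / mdot
h_in = 2374.5 + 62.400 * 1000 / 128.74
h_in = 2859.2 kJ/kg


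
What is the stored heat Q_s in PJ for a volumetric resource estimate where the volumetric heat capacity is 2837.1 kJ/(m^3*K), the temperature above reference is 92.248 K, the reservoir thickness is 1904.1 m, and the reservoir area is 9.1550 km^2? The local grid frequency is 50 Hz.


Step 1: Vr = A*1e6*hr = 9.155*1e6*1904.1 = 1.743204e+10 m^3
Step 2: Q_s = Vr*rhoc*dT/1e12 = 1.743204e+10*2837.1*92.248/1e12 = 4562.3 PJ
Q_s = 4562.3 PJ


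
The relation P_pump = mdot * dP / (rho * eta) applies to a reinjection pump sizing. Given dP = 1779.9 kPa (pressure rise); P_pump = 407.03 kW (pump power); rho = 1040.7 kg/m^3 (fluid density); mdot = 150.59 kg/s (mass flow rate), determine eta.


eta = mdot * dP / (rho * P_pump)
eta = 150.59 * 1779.9 / (1040.7 * 407.03)
eta = 0.63276


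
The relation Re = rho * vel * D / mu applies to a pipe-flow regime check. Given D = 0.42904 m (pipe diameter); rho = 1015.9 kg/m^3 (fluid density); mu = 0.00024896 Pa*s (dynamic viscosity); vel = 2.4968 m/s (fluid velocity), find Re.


Re = rho * vel * D / mu
Re = 1015.9 * 2.4968 * 0.42904 / 0.00024896
Re = 4.3712e+06


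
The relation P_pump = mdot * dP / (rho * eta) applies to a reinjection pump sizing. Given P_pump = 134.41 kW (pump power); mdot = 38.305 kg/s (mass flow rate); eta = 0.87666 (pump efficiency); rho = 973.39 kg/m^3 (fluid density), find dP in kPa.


dP = P_pump * rho * eta / mdot
dP = 134.41 * 973.39 * 0.87666 / 38.305
dP = 2994.3 kPa


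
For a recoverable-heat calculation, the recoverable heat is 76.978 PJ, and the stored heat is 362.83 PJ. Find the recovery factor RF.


RF = Q_rec / Q_s
RF = 76.978 / 362.83
RF = 0.21216


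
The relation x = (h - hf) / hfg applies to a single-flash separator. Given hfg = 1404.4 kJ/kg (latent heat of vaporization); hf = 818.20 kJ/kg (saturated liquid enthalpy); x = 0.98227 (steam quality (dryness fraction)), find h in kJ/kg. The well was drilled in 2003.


h = hf + x * hfg
h = 818.20 + 0.98227 * 1404.4
h = 2197.7 kJ/kg


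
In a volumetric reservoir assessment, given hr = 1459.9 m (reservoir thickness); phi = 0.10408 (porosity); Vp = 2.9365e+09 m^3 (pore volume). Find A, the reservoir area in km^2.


A = Vp / (1e6 * hr * phi)
A = 2.9365e+09 / (1e6 * 1459.9 * 0.10408)
A = 19.326 km^2


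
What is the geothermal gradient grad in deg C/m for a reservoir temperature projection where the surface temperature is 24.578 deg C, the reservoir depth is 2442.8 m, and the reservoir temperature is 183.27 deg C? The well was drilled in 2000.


grad = (T_res - T_surf) / d * 1000
grad = (183.27 - 24.578) / 2442.8 * 1000
grad = 64.96316 deg C/km
Convert: 64.96316 deg C/km * 0.001 = 0.064963 deg C/m
grad = 0.064963 deg C/m


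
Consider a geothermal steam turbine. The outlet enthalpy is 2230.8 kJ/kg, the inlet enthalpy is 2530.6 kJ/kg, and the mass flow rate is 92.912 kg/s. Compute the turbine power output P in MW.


P = mdot * (h_in - h_out) / 1000
P = 92.912 * (2530.6 - 2230.8) / 1000
P = 27.855 MW


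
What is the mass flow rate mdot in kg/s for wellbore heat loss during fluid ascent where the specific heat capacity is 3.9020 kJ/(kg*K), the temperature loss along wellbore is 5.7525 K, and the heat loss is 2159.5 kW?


mdot = Q_loss / (cp * dT)
mdot = 2159.5 / (3.9020 * 5.7525)
mdot = 96.208 kg/s


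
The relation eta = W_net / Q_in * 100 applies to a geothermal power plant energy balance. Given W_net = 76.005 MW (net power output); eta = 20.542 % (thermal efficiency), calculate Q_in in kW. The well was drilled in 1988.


Q_in = W_net / (eta / 100)
Q_in = 76.005 / (20.542 / 100)
Q_in = 369.9981 MW
Convert: 369.9981 MW * 1000.0 = 3.7000e+05 kW
Q_in = 3.7000e+05 kW


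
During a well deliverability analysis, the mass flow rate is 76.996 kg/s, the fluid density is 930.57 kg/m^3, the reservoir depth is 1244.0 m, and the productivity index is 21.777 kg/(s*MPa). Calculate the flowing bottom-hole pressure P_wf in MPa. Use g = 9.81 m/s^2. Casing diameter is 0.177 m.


Step 1: P_i = rho*g*h/1e6 = 930.57*9.81*1244.0/1e6 = 11.35634 MPa
Step 2: P_wf = P_i - mdot/PI = 11.35634 - 76.996/21.777 = 7.8207 MPa
P_wf = 7.8207 MPa


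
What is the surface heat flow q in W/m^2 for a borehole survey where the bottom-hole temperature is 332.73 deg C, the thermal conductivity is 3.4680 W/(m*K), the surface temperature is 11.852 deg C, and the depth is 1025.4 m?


Step 1: grad = (T_d - T_surf)/d * 1000 = (332.73 - 11.852)/1025.4 * 1000 = 312.9296 deg C/km
Step 2: q = k * grad / 1000 = 3.468 * 312.9296 / 1000 = 1.0852 W/m^2
q = 1.0852 W/m^2


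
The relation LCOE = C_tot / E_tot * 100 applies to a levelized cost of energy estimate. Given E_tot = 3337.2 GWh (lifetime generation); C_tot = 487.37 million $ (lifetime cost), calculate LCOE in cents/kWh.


LCOE = C_tot / E_tot * 100
LCOE = 487.37 / 3337.2 * 100
LCOE = 14.604 cents/kWh


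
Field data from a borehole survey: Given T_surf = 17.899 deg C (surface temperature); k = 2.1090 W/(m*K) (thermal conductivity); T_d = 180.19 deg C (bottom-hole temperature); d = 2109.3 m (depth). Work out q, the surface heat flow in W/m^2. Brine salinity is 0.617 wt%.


Step 1: grad = (T_d - T_surf)/d * 1000 = (180.19 - 17.899)/2109.3 * 1000 = 76.94069 deg C/km
Step 2: q = k * grad / 1000 = 2.109 * 76.94069 / 1000 = 0.16227 W/m^2
q = 0.16227 W/m^2


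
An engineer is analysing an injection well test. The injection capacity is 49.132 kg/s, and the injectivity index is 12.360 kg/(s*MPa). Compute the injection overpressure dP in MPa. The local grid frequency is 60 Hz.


dP = mdot * 1000 / II
dP = 49.132 * 1000 / 12.360
dP = 3975.081 kPa
Convert: 3975.081 kPa * 0.001 = 3.9751 MPa
dP = 3.9751 MPa


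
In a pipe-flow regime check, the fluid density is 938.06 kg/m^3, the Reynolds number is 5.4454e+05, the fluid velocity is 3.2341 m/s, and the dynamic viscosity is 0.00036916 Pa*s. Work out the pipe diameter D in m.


D = Re * mu / (rho * vel)
D = 5.4454e+05 * 0.00036916 / (938.06 * 3.2341)
D = 0.066261 m


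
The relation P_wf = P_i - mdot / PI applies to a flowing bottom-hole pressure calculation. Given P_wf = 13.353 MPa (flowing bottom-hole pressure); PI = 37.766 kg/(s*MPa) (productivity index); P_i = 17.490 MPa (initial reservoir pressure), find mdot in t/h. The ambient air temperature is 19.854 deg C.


mdot = (P_i - P_wf) * PI
mdot = (17.490 - 13.353) * 37.766
mdot = 156.2379 kg/s
Convert: 156.2379 kg/s * 3.6 = 562.46 t/h
mdot = 562.46 t/h


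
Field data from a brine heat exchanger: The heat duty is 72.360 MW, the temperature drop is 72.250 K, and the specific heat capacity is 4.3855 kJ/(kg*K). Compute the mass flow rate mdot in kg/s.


mdot = Q * 1000 / (cp * dT)
mdot = 72.360 * 1000 / (4.3855 * 72.250)
mdot = 228.37 kg/s


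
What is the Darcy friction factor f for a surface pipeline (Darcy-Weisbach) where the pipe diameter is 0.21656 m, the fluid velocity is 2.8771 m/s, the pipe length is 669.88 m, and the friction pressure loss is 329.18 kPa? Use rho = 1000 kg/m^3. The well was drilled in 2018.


f = dP*1000 / ((L/D)*(rho*vel^2/2))
f = 329.18*1000 / ((669.88/0.21656)*(1000*2.8771^2/2))
f = 0.025712


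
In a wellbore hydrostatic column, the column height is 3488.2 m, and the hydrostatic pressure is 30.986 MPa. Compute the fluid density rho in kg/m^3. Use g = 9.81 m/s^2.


rho = P * 1e6 / (g * h)
rho = 30.986 * 1e6 / (9.81 * 3488.2)
rho = 905.51 kg/m^3


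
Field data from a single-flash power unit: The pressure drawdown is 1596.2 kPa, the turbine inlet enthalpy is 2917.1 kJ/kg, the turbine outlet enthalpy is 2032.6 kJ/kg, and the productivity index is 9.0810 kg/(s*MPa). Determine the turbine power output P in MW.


Step 1: mdot = PI * dP / 1000 = 9.081 * 1596.2 / 1000 = 14.49509 kg/s
Step 2: P = mdot*(h_in - h_out)/1000 = 14.49509*(2917.1 - 2032.6)/1000 = 12.821 MW
P = 12.821 MW


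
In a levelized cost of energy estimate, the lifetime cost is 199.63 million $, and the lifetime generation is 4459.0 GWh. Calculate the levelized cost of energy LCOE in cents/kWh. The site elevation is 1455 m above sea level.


LCOE = C_tot / E_tot * 100
LCOE = 199.63 / 4459.0 * 100
LCOE = 4.4770 cents/kWh


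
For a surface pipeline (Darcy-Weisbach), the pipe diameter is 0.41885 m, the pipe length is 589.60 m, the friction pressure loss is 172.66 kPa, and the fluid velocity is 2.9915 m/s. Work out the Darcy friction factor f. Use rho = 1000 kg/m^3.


f = dP*1000 / ((L/D)*(rho*vel^2/2))
f = 172.66*1000 / ((589.60/0.41885)*(1000*2.9915^2/2))
f = 0.027412


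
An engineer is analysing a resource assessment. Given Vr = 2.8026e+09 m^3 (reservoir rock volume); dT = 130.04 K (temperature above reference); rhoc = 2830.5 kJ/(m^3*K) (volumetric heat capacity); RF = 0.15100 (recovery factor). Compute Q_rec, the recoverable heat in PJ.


Step 1: Q_s = Vr*rhoc*dT/1e12 = 2.8026e+09*2830.5*130.04/1e12 = 1031.576 PJ
Step 2: Q_rec = Q_s * RF = 1031.576 * 0.151 = 155.77 PJ
Q_rec = 155.77 PJ


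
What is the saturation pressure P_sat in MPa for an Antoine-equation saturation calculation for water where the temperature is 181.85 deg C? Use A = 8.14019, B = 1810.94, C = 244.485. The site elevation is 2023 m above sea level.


P_sat = 10^(A - B/(C + T)) / 760 * 0.101325
P_sat = 10^(8.14019 - 1810.94/(244.485 + 181.85)) / 760 * 0.101325
P_sat = 1.0409 MPa


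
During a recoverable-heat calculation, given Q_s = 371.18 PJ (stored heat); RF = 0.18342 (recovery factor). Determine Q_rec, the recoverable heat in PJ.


Q_rec = Q_s * RF
Q_rec = 371.18 * 0.18342
Q_rec = 68.082 PJ


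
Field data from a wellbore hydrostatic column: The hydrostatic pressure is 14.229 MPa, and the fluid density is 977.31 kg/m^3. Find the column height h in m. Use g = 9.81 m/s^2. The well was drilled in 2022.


h = P * 1e6 / (g * rho)
h = 14.229 * 1e6 / (9.81 * 977.31)
h = 1484.1 m


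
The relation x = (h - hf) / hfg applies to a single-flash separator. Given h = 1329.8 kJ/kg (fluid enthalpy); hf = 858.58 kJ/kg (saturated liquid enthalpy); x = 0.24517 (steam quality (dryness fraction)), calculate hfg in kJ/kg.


hfg = (h - hf) / x
hfg = (1329.8 - 858.58) / 0.24517
hfg = 1922.0 kJ/kg


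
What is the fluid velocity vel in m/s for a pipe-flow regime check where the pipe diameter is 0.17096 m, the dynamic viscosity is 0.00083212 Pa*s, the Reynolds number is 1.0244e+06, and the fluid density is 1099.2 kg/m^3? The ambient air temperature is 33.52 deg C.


vel = Re * mu / (rho * D)
vel = 1.0244e+06 * 0.00083212 / (1099.2 * 0.17096)
vel = 4.5361 m/s


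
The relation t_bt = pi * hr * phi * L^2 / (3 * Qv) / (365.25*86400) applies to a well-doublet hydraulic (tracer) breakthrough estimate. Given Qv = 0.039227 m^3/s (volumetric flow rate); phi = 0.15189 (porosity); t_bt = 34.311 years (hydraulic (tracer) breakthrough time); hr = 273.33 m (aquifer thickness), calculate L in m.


L = sqrt(t_bt*365.25*86400*3*Qv / (pi*hr*phi))
L = sqrt(34.311*365.25*86400*3*0.039227 / (pi*273.33*0.15189))
L = 988.41 m


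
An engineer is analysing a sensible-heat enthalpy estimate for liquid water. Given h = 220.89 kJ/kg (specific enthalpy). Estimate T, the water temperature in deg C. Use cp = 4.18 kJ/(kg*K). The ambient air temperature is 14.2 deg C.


T = h / cp
T = 220.89 / 4.18
T = 52.844 deg C


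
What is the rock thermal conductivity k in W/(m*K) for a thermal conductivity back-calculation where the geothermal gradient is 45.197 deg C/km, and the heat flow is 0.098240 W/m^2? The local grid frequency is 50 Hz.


k = q / (grad / 1000)
k = 0.098240 / (45.197 / 1000)
k = 2.1736 W/(m*K)


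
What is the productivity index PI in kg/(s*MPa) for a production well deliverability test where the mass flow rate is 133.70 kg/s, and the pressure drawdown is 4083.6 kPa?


PI = mdot * 1000 / dP
PI = 133.70 * 1000 / 4083.6
PI = 32.741 kg/(s*MPa)


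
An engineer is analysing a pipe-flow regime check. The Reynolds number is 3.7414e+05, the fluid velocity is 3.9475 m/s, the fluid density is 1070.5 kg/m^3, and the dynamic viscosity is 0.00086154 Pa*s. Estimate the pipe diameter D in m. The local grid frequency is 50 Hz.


D = Re * mu / (rho * vel)
D = 3.7414e+05 * 0.00086154 / (1070.5 * 3.9475)
D = 0.076278 m


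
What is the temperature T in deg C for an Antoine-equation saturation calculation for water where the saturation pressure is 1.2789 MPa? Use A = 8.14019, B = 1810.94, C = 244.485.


T = B / (A - log10(P_sat * 760 / 0.101325)) - C
T = 1810.94 / (8.14019 - log10(1.2789 * 760 / 0.101325)) - 244.485
T = 191.02 deg C


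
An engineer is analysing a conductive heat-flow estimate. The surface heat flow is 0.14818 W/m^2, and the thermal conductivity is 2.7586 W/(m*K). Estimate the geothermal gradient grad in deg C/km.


grad = q * 1000 / k
grad = 0.14818 * 1000 / 2.7586
grad = 53.716 deg C/km


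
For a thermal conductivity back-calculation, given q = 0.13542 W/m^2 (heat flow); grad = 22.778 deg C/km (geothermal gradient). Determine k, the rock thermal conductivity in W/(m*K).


k = q / (grad / 1000)
k = 0.13542 / (22.778 / 1000)
k = 5.9452 W/(m*K)


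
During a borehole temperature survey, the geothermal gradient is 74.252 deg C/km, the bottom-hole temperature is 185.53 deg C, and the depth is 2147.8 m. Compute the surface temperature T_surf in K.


T_surf = T_d - grad * d / 1000
T_surf = 185.53 - 74.252 * 2147.8 / 1000
T_surf = 26.05155 deg C
Convert to K: 26.05155 + 273.15 = 299.20 K
T_surf = 299.20 K


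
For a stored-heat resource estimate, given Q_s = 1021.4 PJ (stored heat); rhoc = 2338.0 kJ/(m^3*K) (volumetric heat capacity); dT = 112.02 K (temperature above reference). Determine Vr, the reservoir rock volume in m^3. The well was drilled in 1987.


Vr = Q_s * 1e12 / (rhoc * dT)
Vr = 1021.4 * 1e12 / (2338.0 * 112.02)
Vr = 3.8999e+09 m^3


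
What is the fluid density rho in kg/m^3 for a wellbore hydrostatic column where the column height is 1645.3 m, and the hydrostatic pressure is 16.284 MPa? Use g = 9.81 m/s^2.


rho = P * 1e6 / (g * h)
rho = 16.284 * 1e6 / (9.81 * 1645.3)
rho = 1008.9 kg/m^3


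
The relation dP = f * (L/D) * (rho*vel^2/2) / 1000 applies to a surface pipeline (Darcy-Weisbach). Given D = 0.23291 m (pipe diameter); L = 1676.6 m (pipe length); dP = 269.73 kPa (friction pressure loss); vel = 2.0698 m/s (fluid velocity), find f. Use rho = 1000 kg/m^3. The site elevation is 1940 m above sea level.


f = dP*1000 / ((L/D)*(rho*vel^2/2))
f = 269.73*1000 / ((1676.6/0.23291)*(1000*2.0698^2/2))
f = 0.017493


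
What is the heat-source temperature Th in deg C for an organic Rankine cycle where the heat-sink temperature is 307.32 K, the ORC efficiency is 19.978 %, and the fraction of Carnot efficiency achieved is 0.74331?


Th = Tc / (1 - (eta_orc/100)/f)
Th = 307.32 / (1 - (19.978/100)/0.74331)
Th = 420.2786 K
Convert to deg C: 420.2786 - 273.15 = 147.13 deg C
Th = 147.13 deg C


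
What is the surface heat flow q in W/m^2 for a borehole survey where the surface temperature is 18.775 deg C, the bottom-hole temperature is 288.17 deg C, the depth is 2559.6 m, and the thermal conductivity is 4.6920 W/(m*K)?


Step 1: grad = (T_d - T_surf)/d * 1000 = (288.17 - 18.775)/2559.6 * 1000 = 105.2489 deg C/km
Step 2: q = k * grad / 1000 = 4.692 * 105.2489 / 1000 = 0.49383 W/m^2
q = 0.49383 W/m^2


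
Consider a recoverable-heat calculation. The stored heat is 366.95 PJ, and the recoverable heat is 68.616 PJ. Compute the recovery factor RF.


RF = Q_rec / Q_s
RF = 68.616 / 366.95
RF = 0.18699


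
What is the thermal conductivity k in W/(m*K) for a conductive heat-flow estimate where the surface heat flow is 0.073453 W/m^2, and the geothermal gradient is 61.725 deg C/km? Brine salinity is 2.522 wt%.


k = q * 1000 / grad
k = 0.073453 * 1000 / 61.725
k = 1.1900 W/(m*K)


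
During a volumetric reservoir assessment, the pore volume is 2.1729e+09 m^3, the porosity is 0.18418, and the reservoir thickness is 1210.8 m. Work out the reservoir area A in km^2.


A = Vp / (1e6 * hr * phi)
A = 2.1729e+09 / (1e6 * 1210.8 * 0.18418)
A = 9.7437 km^2


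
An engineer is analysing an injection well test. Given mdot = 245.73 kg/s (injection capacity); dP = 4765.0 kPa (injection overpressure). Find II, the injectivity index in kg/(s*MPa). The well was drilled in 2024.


II = mdot * 1000 / dP
II = 245.73 * 1000 / 4765.0
II = 51.570 kg/(s*MPa)


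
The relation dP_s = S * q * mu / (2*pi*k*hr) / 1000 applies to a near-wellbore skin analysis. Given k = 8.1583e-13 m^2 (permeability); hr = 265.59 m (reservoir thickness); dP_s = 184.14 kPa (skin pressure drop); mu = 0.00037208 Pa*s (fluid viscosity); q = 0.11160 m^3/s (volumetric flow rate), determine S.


S = dP_s * 1000 * 2*pi*k*hr / (q*mu)
S = 184.14 * 1000 * 2*pi*8.1583e-13*265.59 / (0.11160*0.00037208)
S = 6.0372


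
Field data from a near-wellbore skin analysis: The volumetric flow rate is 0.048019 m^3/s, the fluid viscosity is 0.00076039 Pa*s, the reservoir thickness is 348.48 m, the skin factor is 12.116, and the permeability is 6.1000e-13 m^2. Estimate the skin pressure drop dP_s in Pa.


dP_s = S * q * mu / (2*pi*k*hr) / 1000
dP_s = 12.116 * 0.048019 * 0.00076039 / (2*pi*6.1000e-13*348.48) / 1000
dP_s = 331.2236 kPa
Convert: 331.2236 kPa * 1000.0 = 3.3122e+05 Pa
dP_s = 3.3122e+05 Pa


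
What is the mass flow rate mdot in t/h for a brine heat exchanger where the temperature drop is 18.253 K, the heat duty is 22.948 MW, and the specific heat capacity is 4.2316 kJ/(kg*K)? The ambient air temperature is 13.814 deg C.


mdot = Q * 1000 / (cp * dT)
mdot = 22.948 * 1000 / (4.2316 * 18.253)
mdot = 297.1023 kg/s
Convert: 297.1023 kg/s * 3.6 = 1069.6 t/h
mdot = 1069.6 t/h


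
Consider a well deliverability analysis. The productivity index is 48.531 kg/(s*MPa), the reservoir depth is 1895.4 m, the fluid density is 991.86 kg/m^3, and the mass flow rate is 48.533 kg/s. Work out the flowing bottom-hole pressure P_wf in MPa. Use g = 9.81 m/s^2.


Step 1: P_i = rho*g*h/1e6 = 991.86*9.81*1895.4/1e6 = 18.44252 MPa
Step 2: P_wf = P_i - mdot/PI = 18.44252 - 48.533/48.531 = 17.442 MPa
P_wf = 17.442 MPa


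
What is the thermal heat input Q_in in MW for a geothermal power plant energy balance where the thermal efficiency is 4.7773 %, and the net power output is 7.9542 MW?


Q_in = W_net / (eta / 100)
Q_in = 7.9542 / (4.7773 / 100)
Q_in = 166.50 MW


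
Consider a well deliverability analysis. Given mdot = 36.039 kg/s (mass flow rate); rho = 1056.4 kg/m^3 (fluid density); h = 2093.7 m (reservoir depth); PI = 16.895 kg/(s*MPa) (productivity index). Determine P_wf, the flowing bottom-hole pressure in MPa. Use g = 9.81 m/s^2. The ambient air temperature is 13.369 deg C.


Step 1: P_i = rho*g*h/1e6 = 1056.4*9.81*2093.7/1e6 = 21.69761 MPa
Step 2: P_wf = P_i - mdot/PI = 21.69761 - 36.039/16.895 = 19.564 MPa
P_wf = 19.564 MPa
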